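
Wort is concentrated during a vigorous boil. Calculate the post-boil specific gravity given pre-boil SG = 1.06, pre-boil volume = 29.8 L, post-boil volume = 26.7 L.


SG_post = 1 + (SG_pre − 1)·V_pre/V_post
pts_pre = (1.06 − 1)·1000 = 60.0000
pts_post = 60.0000·29.8/26.7 = 66.9663
SG_post = 1 + 66.9663/1000

1.0670


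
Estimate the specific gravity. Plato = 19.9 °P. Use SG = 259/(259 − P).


SG = 259/(259 − 19.9)

1.0832


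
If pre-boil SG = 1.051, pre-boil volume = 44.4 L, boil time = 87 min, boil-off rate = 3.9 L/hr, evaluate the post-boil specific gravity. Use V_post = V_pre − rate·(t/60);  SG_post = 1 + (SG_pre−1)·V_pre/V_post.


V_post = 44.4 − 3.9·(87/60) = 38.7450
SG_post = 1 + (1.051 − 1)·44.4/38.7450

1.0584


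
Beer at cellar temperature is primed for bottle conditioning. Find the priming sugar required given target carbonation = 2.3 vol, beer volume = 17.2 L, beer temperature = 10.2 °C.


residual = 14.695·(0.01821 + 0.09011·e^(−0.04·T));  sugar = (target − residual)·4.0·V
residual = 14.695·(0.01821 + 0.09011·e^(−0.04·10.2)) = 1.1481
sugar = (2.3 − 1.1481)·4.0·17.2

79.2481 g


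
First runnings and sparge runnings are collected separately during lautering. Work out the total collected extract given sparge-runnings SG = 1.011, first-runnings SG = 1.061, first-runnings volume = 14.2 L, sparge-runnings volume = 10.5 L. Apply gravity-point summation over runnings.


total = Σ (SG_i − 1)·1000·V_i
first = (1.061 − 1)·1000·14.2 = 866.2000
sparge = (1.011 − 1)·1000·10.5 = 115.5000
total = 866.2000 + 115.5000

981.7000 gravity·L


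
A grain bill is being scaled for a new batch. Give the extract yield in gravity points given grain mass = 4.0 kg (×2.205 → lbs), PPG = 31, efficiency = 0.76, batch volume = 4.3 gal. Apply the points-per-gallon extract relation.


points = lbs × PPG × eff / vol
lbs = 4.0 × 2.205 = 8.8200
points = 8.8200 × 31 × 0.76 / 4.3

48.3254 points


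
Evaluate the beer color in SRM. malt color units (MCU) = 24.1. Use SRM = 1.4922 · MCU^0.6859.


SRM = 1.4922 · 24.1^0.6859

13.2359 SRM


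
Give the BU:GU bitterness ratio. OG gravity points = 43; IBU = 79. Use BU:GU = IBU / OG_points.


BU:GU = 79 / 43

1.8372


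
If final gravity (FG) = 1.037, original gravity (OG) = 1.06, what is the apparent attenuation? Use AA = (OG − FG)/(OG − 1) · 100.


AA = (1.06 − 1.037)/(1.06 − 1) · 100

38.3333 %


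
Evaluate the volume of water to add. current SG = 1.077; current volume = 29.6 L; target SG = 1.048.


V_water = V·((SG_curr − 1)/(SG_target − 1) − 1)
V_water = 29.6·((1.077 − 1)/(1.048 − 1) − 1)

17.8833 L


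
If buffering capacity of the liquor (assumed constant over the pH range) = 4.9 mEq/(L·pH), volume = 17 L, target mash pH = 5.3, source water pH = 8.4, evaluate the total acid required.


acid = buffering capacity · (pH_source − pH_target) · V
acid = 4.9 · (8.4 − 5.3) · 17

258.2300 mEq


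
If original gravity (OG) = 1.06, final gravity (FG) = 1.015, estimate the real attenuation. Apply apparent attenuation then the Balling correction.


AA = (OG−FG)/(OG−1)·100;  RA = AA·0.8192
AA = (1.06 − 1.015)/(1.06 − 1)·100 = 75.0000
RA = 75.0000·0.8192

61.4400 %


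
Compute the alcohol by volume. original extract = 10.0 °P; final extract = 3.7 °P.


SG = 259/(259 − P);  ABV = (OG − FG)·131.25
OG = 259/(259 − 10.0) = 1.0402
FG = 259/(259 − 3.7) = 1.0145
ABV = (1.0402 − 1.0145)·131.25

3.3689 % ABV


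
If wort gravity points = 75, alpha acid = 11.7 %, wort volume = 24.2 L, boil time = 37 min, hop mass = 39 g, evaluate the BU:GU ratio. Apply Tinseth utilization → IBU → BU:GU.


U = 1.65·0.000125^(GP/1000)·(1−e^(−0.04t))/4.15;  IBU = (α/100)·m·U·1000/V;  BU:GU = IBU/GP
U = 1.65·0.000125^(75/1000)·(1−e^(−0.04·37))/4.15 = 0.1565
IBU = (11.7/100)·39·0.1565·1000/24.2 = 29.5094
BU:GU = 29.5094/75

0.3935


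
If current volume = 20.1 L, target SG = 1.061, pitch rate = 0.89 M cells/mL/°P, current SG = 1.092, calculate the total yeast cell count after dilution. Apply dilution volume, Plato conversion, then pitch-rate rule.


V_w = V·((SG_c−1)/(SG_t−1)−1);  °P = 259 − 259/SG_t;  cells = rate·(V+V_w)·°P
V_w = 20.1·((1.092−1)/(1.061−1)−1) = 10.2148
V_final = 20.1 + 10.2148 = 30.3148
°P = 259 − 259/1.061 = 14.8907
cells = 0.89·30.3148·14.8907

401.7522 billion cells


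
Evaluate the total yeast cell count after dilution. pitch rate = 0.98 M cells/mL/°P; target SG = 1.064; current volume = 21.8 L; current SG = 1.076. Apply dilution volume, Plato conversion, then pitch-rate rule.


V_w = V·((SG_c−1)/(SG_t−1)−1);  °P = 259 − 259/SG_t;  cells = rate·(V+V_w)·°P
V_w = 21.8·((1.076−1)/(1.064−1)−1) = 4.0875
V_final = 21.8 + 4.0875 = 25.8875
°P = 259 − 259/1.064 = 15.5789
cells = 0.98·25.8875·15.5789

395.2340 billion cells


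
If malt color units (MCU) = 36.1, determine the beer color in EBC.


SRM = 1.4922·MCU^0.6859;  EBC = SRM·1.97
SRM = 1.4922·36.1^0.6859 = 17.4631
EBC = 17.4631·1.97

34.4023 EBC


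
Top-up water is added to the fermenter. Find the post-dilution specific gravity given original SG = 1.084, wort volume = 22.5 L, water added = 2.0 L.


SG_new = 1 + (SG_old − 1)·V_old/(V_old + V_water)
pts = (1.084 − 1)·1000·22.5/(22.5 + 2.0) = 77.1429
SG_new = 1 + 77.1429/1000

1.0771


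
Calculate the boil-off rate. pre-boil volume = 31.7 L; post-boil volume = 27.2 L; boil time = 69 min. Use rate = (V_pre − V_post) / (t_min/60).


rate = (31.7 − 27.2) / (69/60)

3.9130 L/hr


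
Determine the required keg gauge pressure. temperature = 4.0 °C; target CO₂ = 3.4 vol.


psi = vols/(0.01821 + 0.09011·e^(−0.04·T)) − 14.695
psi = 3.4/(0.01821 + 0.09011·e^(−0.04·4.0)) − 14.695

21.0957 psi


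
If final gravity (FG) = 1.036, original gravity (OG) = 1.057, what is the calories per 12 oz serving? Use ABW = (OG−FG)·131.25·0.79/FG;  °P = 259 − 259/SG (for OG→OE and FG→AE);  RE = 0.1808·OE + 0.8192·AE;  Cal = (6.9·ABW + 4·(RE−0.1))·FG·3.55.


ABW = (1.057 − 1.036)·131.25·0.79/1.036 = 2.1018
OE = 259 − 259/1.057 = 13.9669 °P
AE = 259 − 259/1.036 = 9.0000 °P
RE = 0.1808·13.9669 + 0.8192·9.0000 = 9.8980 °P
Cal = (6.9·2.1018 + 4·(9.8980−0.1))·1.036·3.55

197.4769 kcal


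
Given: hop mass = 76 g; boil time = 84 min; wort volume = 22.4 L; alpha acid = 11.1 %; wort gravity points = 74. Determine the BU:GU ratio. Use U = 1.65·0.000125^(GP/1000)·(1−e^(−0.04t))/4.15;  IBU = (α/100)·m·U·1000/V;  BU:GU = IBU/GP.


U = 1.65·0.000125^(74/1000)·(1−e^(−0.04·84))/4.15 = 0.1974
IBU = (11.1/100)·76·0.1974·1000/22.4 = 74.3262
BU:GU = 74.3262/74

1.0044


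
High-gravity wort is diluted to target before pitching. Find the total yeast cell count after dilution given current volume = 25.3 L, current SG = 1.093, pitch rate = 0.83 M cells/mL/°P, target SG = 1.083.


V_w = V·((SG_c−1)/(SG_t−1)−1);  °P = 259 − 259/SG_t;  cells = rate·(V+V_w)·°P
V_w = 25.3·((1.093−1)/(1.083−1)−1) = 3.0482
V_final = 25.3 + 3.0482 = 28.3482
°P = 259 − 259/1.083 = 19.8495
cells = 0.83·28.3482·19.8495

467.0387 billion cells


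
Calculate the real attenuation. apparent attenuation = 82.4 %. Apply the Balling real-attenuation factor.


RA = AA · 0.8192
RA = 82.4 · 0.8192

67.5021 %


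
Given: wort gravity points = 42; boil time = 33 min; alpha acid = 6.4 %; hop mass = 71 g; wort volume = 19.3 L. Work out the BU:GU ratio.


U = 1.65·0.000125^(GP/1000)·(1−e^(−0.04t))/4.15;  IBU = (α/100)·m·U·1000/V;  BU:GU = IBU/GP
U = 1.65·0.000125^(42/1000)·(1−e^(−0.04·33))/4.15 = 0.1998
IBU = (6.4/100)·71·0.1998·1000/19.3 = 47.0339
BU:GU = 47.0339/42

1.1199


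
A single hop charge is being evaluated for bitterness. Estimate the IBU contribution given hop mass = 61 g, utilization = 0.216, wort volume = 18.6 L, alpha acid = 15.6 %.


IBU = (α/100)·mass·U·1000 / V
IBU = (15.6/100)·61·0.216·1000 / 18.6

110.5084 IBU


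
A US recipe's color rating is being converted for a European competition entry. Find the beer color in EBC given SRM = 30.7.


EBC = SRM · 1.97
EBC = 30.7 · 1.97

60.4790 EBC


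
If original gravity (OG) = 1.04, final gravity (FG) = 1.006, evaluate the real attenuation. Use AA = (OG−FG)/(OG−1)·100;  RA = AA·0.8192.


AA = (1.04 − 1.006)/(1.04 − 1)·100 = 85.0000
RA = 85.0000·0.8192

69.6320 %


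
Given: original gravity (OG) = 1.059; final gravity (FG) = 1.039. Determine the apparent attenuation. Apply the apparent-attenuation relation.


AA = (OG − FG)/(OG − 1) · 100
AA = (1.059 − 1.039)/(1.059 − 1) · 100

33.8983 %


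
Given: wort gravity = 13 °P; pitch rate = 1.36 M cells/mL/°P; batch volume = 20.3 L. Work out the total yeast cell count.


cells (billions) = rate · V_L · °P
cells = 1.36 · 20.3 · 13

358.9040 billion cells


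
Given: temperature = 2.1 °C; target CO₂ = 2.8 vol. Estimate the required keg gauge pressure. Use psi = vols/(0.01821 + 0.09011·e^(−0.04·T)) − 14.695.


psi = 2.8/(0.01821 + 0.09011·e^(−0.04·2.1)) − 14.695

13.0113 psi


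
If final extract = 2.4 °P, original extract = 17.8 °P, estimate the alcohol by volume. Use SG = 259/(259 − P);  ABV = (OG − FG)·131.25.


OG = 259/(259 − 17.8) = 1.0738
FG = 259/(259 − 2.4) = 1.0094
ABV = (1.0738 − 1.0094)·131.25

8.4584 % ABV


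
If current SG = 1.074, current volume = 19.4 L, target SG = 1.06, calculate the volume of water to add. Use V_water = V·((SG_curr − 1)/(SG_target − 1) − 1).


V_water = 19.4·((1.074 − 1)/(1.06 − 1) − 1)

4.5267 L


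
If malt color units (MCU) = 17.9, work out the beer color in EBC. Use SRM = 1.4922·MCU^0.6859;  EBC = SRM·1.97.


SRM = 1.4922·17.9^0.6859 = 10.7934
EBC = 10.7934·1.97

21.2630 EBC


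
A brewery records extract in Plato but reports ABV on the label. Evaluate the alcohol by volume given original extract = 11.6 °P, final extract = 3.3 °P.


SG = 259/(259 − P);  ABV = (OG − FG)·131.25
OG = 259/(259 − 11.6) = 1.0469
FG = 259/(259 − 3.3) = 1.0129
ABV = (1.0469 − 1.0129)·131.25

4.4601 % ABV


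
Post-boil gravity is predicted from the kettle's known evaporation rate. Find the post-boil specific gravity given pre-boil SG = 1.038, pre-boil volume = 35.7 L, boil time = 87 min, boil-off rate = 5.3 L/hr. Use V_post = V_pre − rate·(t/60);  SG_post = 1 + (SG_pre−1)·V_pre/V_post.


V_post = 35.7 − 5.3·(87/60) = 28.0150
SG_post = 1 + (1.038 − 1)·35.7/28.0150

1.0484


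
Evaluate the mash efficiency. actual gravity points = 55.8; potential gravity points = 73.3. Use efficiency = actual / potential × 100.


efficiency = 55.8 / 73.3 × 100

76.1255 %


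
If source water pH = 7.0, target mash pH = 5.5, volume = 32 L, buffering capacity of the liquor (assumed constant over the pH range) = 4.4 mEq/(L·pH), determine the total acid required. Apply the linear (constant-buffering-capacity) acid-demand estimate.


acid = buffering capacity · (pH_source − pH_target) · V
acid = 4.4 · (7.0 − 5.5) · 32

211.2000 mEq


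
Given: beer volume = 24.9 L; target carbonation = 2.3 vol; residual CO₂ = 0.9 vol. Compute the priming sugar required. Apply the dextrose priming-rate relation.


sugar = (target − residual)·4.0·V
sugar = (2.3 − 0.9)·4.0·24.9

139.4400 g


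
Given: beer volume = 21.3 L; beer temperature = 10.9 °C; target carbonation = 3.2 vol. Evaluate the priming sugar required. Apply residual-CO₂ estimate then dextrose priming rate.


residual = 14.695·(0.01821 + 0.09011·e^(−0.04·T));  sugar = (target − residual)·4.0·V
residual = 14.695·(0.01821 + 0.09011·e^(−0.04·10.9)) = 1.1238
sugar = (3.2 − 1.1238)·4.0·21.3

176.8901 g


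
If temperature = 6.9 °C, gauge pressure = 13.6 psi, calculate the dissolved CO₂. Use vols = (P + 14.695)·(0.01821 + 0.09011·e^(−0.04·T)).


vols = (13.6 + 14.695)·(0.01821 + 0.09011·e^(−0.04·6.9))

2.4500 volumes


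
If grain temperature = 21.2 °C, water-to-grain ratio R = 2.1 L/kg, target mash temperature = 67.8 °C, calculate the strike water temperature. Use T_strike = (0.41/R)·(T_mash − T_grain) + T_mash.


T_strike = (0.41/2.1)·(67.8 − 21.2) + 67.8

76.8981 °C


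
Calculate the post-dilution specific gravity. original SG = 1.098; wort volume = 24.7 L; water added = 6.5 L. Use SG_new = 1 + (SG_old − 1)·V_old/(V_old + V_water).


pts = (1.098 − 1)·1000·24.7/(24.7 + 6.5) = 77.5833
SG_new = 1 + 77.5833/1000

1.0776


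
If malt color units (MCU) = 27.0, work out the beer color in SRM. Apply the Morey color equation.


SRM = 1.4922 · MCU^0.6859
SRM = 1.4922 · 27.0^0.6859

14.3087 SRM


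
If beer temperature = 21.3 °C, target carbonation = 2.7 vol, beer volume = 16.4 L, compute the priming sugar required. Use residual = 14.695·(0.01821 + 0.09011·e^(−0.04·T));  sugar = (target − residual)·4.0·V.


residual = 14.695·(0.01821 + 0.09011·e^(−0.04·21.3)) = 0.8324
sugar = (2.7 − 0.8324)·4.0·16.4

122.5124 g


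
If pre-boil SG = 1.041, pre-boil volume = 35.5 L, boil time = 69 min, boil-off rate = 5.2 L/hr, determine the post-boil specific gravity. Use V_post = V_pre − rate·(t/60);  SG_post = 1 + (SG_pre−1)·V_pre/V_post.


V_post = 35.5 − 5.2·(69/60) = 29.5200
SG_post = 1 + (1.041 − 1)·35.5/29.5200

1.0493


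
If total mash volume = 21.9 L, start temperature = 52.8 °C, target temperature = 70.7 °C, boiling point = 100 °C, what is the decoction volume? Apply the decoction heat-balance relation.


V_dec = V_total·(T_target − T_start)/(T_boil − T_start)
V_dec = 21.9·(70.7 − 52.8)/(100 − 52.8)

8.3053 L


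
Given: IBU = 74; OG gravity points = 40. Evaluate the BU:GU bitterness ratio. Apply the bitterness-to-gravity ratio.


BU:GU = IBU / OG_points
BU:GU = 74 / 40

1.8500


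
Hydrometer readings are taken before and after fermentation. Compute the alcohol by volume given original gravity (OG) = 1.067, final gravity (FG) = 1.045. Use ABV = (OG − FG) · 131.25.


ABV = (1.067 − 1.045) · 131.25

2.8875 % ABV


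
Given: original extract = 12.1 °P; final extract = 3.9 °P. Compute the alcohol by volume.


SG = 259/(259 − P);  ABV = (OG − FG)·131.25
OG = 259/(259 − 12.1) = 1.0490
FG = 259/(259 − 3.9) = 1.0153
ABV = (1.0490 − 1.0153)·131.25

4.4257 % ABV


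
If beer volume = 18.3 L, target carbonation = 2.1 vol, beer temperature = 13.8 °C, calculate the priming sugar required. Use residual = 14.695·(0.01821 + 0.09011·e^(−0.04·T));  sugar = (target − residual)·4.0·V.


residual = 14.695·(0.01821 + 0.09011·e^(−0.04·13.8)) = 1.0300
sugar = (2.1 − 1.0300)·4.0·18.3

78.3206 g


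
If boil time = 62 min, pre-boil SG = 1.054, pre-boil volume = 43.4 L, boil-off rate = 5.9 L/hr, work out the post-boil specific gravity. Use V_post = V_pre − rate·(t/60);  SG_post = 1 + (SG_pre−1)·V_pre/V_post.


V_post = 43.4 − 5.9·(62/60) = 37.3033
SG_post = 1 + (1.054 − 1)·43.4/37.3033

1.0628


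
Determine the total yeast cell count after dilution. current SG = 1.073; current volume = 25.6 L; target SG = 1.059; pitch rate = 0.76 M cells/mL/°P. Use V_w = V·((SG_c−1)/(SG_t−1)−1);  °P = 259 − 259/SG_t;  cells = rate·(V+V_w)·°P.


V_w = 25.6·((1.073−1)/(1.059−1)−1) = 6.0746
V_final = 25.6 + 6.0746 = 31.6746
°P = 259 − 259/1.059 = 14.4297
cells = 0.76·31.6746·14.4297

347.3603 billion cells


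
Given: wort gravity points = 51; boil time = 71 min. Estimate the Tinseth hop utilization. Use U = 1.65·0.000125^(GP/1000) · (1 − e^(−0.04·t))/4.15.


bigness = 1.65·0.000125^(51/1000) = 1.0433
boil_factor = (1 − e^(−0.04·71))/4.15 = 0.2269
U = 1.0433 · 0.2269

0.2367


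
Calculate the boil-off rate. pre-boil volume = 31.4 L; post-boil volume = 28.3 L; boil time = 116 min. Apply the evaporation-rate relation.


rate = (V_pre − V_post) / (t_min/60)
rate = (31.4 − 28.3) / (116/60)

1.6034 L/hr


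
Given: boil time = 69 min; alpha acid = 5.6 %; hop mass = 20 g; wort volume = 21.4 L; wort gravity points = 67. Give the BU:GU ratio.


U = 1.65·0.000125^(GP/1000)·(1−e^(−0.04t))/4.15;  IBU = (α/100)·m·U·1000/V;  BU:GU = IBU/GP
U = 1.65·0.000125^(67/1000)·(1−e^(−0.04·69))/4.15 = 0.2040
IBU = (5.6/100)·20·0.2040·1000/21.4 = 10.6743
BU:GU = 10.6743/67

0.1593


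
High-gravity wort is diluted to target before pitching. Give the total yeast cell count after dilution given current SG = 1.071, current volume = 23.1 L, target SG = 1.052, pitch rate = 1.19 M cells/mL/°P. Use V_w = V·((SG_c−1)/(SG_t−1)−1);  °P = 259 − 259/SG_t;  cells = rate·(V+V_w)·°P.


V_w = 23.1·((1.071−1)/(1.052−1)−1) = 8.4404
V_final = 23.1 + 8.4404 = 31.5404
°P = 259 − 259/1.052 = 12.8023
cells = 1.19·31.5404·12.8023

480.5088 billion cells


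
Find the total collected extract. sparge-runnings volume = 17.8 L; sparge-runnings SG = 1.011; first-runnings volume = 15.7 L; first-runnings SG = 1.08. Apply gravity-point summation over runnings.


total = Σ (SG_i − 1)·1000·V_i
first = (1.08 − 1)·1000·15.7 = 1256.0000
sparge = (1.011 − 1)·1000·17.8 = 195.8000
total = 1256.0000 + 195.8000

1451.8000 gravity·L


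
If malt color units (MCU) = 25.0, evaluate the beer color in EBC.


SRM = 1.4922·MCU^0.6859;  EBC = SRM·1.97
SRM = 1.4922·25.0^0.6859 = 13.5729
EBC = 13.5729·1.97

26.7387 EBC


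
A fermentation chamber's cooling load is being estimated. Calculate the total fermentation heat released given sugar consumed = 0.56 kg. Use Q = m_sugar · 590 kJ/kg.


Q = 0.56 · 590

330.4000 kJ


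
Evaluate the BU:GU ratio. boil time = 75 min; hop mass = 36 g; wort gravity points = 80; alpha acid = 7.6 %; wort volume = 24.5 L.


U = 1.65·0.000125^(GP/1000)·(1−e^(−0.04t))/4.15;  IBU = (α/100)·m·U·1000/V;  BU:GU = IBU/GP
U = 1.65·0.000125^(80/1000)·(1−e^(−0.04·75))/4.15 = 0.1841
IBU = (7.6/100)·36·0.1841·1000/24.5 = 20.5570
BU:GU = 20.5570/80

0.2570


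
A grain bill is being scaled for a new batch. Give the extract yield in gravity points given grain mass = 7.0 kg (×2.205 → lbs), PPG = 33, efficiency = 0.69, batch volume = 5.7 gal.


points = lbs × PPG × eff / vol
lbs = 7.0 × 2.205 = 15.4350
points = 15.4350 × 33 × 0.69 / 5.7

61.6588 points


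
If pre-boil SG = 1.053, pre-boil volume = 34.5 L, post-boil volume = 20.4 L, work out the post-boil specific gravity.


SG_post = 1 + (SG_pre − 1)·V_pre/V_post
pts_pre = (1.053 − 1)·1000 = 53.0000
pts_post = 53.0000·34.5/20.4 = 89.6324
SG_post = 1 + 89.6324/1000

1.0896


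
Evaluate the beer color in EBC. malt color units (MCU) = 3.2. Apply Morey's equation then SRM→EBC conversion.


SRM = 1.4922·MCU^0.6859;  EBC = SRM·1.97
SRM = 1.4922·3.2^0.6859 = 3.3137
EBC = 3.3137·1.97

6.5279 EBC


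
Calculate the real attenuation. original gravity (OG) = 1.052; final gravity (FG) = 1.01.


AA = (OG−FG)/(OG−1)·100;  RA = AA·0.8192
AA = (1.052 − 1.01)/(1.052 − 1)·100 = 80.7692
RA = 80.7692·0.8192

66.1662 %


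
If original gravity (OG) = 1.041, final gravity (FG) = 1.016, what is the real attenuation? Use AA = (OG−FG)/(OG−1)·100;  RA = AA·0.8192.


AA = (1.041 − 1.016)/(1.041 − 1)·100 = 60.9756
RA = 60.9756·0.8192

49.9512 %


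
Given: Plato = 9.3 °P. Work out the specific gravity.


SG = 259/(259 − P)
SG = 259/(259 − 9.3)

1.0372


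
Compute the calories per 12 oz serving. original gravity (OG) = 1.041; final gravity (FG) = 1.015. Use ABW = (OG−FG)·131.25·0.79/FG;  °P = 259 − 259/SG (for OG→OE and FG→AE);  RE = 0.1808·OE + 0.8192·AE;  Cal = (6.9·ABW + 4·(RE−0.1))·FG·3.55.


ABW = (1.041 − 1.015)·131.25·0.79/1.015 = 2.6560
OE = 259 − 259/1.041 = 10.2008 °P
AE = 259 − 259/1.015 = 3.8276 °P
RE = 0.1808·10.2008 + 0.8192·3.8276 = 4.9799 °P
Cal = (6.9·2.6560 + 4·(4.9799−0.1))·1.015·3.55

136.3688 kcal


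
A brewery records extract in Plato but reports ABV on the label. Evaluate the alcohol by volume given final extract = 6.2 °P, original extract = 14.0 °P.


SG = 259/(259 − P);  ABV = (OG − FG)·131.25
OG = 259/(259 − 14.0) = 1.0571
FG = 259/(259 − 6.2) = 1.0245
ABV = (1.0571 − 1.0245)·131.25

4.2811 % ABV


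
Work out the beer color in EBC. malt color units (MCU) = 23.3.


SRM = 1.4922·MCU^0.6859;  EBC = SRM·1.97
SRM = 1.4922·23.3^0.6859 = 12.9329
EBC = 12.9329·1.97

25.4778 EBC


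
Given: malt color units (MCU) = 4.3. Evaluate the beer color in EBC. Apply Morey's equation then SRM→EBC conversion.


SRM = 1.4922·MCU^0.6859;  EBC = SRM·1.97
SRM = 1.4922·4.3^0.6859 = 4.0581
EBC = 4.0581·1.97

7.9945 EBC


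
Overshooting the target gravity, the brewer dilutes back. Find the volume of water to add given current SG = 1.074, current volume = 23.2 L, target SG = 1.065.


V_water = V·((SG_curr − 1)/(SG_target − 1) − 1)
V_water = 23.2·((1.074 − 1)/(1.065 − 1) − 1)

3.2123 L


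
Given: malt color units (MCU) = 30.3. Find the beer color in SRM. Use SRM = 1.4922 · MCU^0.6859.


SRM = 1.4922 · 30.3^0.6859

15.4863 SRM


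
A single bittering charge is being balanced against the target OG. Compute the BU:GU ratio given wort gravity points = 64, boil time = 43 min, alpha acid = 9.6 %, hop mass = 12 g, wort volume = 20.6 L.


U = 1.65·0.000125^(GP/1000)·(1−e^(−0.04t))/4.15;  IBU = (α/100)·m·U·1000/V;  BU:GU = IBU/GP
U = 1.65·0.000125^(64/1000)·(1−e^(−0.04·43))/4.15 = 0.1836
IBU = (9.6/100)·12·0.1836·1000/20.6 = 10.2691
BU:GU = 10.2691/64

0.1605


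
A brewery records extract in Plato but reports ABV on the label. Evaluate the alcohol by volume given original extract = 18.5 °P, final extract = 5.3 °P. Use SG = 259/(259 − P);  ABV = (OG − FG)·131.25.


OG = 259/(259 − 18.5) = 1.0769
FG = 259/(259 − 5.3) = 1.0209
ABV = (1.0769 − 1.0209)·131.25

7.3542 % ABV


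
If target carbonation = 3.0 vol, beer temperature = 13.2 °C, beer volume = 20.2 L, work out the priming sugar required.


residual = 14.695·(0.01821 + 0.09011·e^(−0.04·T));  sugar = (target − residual)·4.0·V
residual = 14.695·(0.01821 + 0.09011·e^(−0.04·13.2)) = 1.0486
sugar = (3.0 − 1.0486)·4.0·20.2

157.6758 g


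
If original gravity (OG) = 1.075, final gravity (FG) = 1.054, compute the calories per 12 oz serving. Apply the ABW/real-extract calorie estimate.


ABW = (OG−FG)·131.25·0.79/FG;  °P = 259 − 259/SG (for OG→OE and FG→AE);  RE = 0.1808·OE + 0.8192·AE;  Cal = (6.9·ABW + 4·(RE−0.1))·FG·3.55
ABW = (1.075 − 1.054)·131.25·0.79/1.054 = 2.0659
OE = 259 − 259/1.075 = 18.0698 °P
AE = 259 − 259/1.054 = 13.2694 °P
RE = 0.1808·18.0698 + 0.8192·13.2694 = 14.1373 °P
Cal = (6.9·2.0659 + 4·(14.1373−0.1))·1.054·3.55

263.4305 kcal


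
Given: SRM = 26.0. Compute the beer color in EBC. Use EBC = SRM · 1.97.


EBC = 26.0 · 1.97

51.2200 EBC


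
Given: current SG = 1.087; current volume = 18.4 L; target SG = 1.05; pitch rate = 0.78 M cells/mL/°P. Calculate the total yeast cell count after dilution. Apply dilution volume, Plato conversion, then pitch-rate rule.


V_w = V·((SG_c−1)/(SG_t−1)−1);  °P = 259 − 259/SG_t;  cells = rate·(V+V_w)·°P
V_w = 18.4·((1.087−1)/(1.05−1)−1) = 13.6160
V_final = 18.4 + 13.6160 = 32.0160
°P = 259 − 259/1.05 = 12.3333
cells = 0.78·32.0160·12.3333

307.9939 billion cells


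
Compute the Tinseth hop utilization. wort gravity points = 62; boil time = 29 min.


U = 1.65·0.000125^(GP/1000) · (1 − e^(−0.04·t))/4.15
bigness = 1.65·0.000125^(62/1000) = 0.9451
boil_factor = (1 − e^(−0.04·29))/4.15 = 0.1654
U = 0.9451 · 0.1654

0.1563


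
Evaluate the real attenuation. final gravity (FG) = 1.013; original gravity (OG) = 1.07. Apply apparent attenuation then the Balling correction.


AA = (OG−FG)/(OG−1)·100;  RA = AA·0.8192
AA = (1.07 − 1.013)/(1.07 − 1)·100 = 81.4286
RA = 81.4286·0.8192

66.7063 %


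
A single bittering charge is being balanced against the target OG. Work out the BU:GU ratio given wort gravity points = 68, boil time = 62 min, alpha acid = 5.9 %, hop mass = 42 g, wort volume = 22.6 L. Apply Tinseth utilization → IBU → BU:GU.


U = 1.65·0.000125^(GP/1000)·(1−e^(−0.04t))/4.15;  IBU = (α/100)·m·U·1000/V;  BU:GU = IBU/GP
U = 1.65·0.000125^(68/1000)·(1−e^(−0.04·62))/4.15 = 0.1977
IBU = (5.9/100)·42·0.1977·1000/22.6 = 21.6788
BU:GU = 21.6788/68

0.3188


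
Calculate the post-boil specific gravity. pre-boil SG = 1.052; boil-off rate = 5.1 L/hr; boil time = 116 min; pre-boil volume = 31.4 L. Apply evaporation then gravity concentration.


V_post = V_pre − rate·(t/60);  SG_post = 1 + (SG_pre−1)·V_pre/V_post
V_post = 31.4 − 5.1·(116/60) = 21.5400
SG_post = 1 + (1.052 − 1)·31.4/21.5400

1.0758


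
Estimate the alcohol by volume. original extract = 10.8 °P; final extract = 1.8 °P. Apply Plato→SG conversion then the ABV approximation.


SG = 259/(259 − P);  ABV = (OG − FG)·131.25
OG = 259/(259 − 10.8) = 1.0435
FG = 259/(259 − 1.8) = 1.0070
ABV = (1.0435 − 1.0070)·131.25

4.7926 % ABV


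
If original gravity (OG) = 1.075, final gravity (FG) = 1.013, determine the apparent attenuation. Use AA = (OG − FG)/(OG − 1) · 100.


AA = (1.075 − 1.013)/(1.075 − 1) · 100

82.6667 %


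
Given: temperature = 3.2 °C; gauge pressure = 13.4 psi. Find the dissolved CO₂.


vols = (P + 14.695)·(0.01821 + 0.09011·e^(−0.04·T))
vols = (13.4 + 14.695)·(0.01821 + 0.09011·e^(−0.04·3.2))

2.7391 volumes


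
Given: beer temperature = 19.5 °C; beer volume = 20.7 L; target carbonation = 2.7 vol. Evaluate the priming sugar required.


residual = 14.695·(0.01821 + 0.09011·e^(−0.04·T));  sugar = (target − residual)·4.0·V
residual = 14.695·(0.01821 + 0.09011·e^(−0.04·19.5)) = 0.8746
sugar = (2.7 − 0.8746)·4.0·20.7

151.1430 g


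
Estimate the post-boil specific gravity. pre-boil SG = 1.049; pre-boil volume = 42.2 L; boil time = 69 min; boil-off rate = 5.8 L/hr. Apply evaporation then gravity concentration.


V_post = V_pre − rate·(t/60);  SG_post = 1 + (SG_pre−1)·V_pre/V_post
V_post = 42.2 − 5.8·(69/60) = 35.5300
SG_post = 1 + (1.049 − 1)·42.2/35.5300

1.0582


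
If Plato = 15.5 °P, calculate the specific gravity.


SG = 259/(259 − P)
SG = 259/(259 − 15.5)

1.0637


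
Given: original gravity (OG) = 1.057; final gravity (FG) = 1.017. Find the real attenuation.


AA = (OG−FG)/(OG−1)·100;  RA = AA·0.8192
AA = (1.057 − 1.017)/(1.057 − 1)·100 = 70.1754
RA = 70.1754·0.8192

57.4877 %


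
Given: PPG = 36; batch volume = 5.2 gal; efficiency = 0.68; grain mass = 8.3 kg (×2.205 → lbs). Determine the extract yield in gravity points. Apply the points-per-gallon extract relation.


points = lbs × PPG × eff / vol
lbs = 8.3 × 2.205 = 18.3015
points = 18.3015 × 36 × 0.68 / 5.2

86.1578 points


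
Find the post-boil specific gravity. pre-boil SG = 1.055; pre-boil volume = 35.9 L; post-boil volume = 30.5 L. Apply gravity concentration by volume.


SG_post = 1 + (SG_pre − 1)·V_pre/V_post
pts_pre = (1.055 − 1)·1000 = 55.0000
pts_post = 55.0000·35.9/30.5 = 64.7377
SG_post = 1 + 64.7377/1000

1.0647


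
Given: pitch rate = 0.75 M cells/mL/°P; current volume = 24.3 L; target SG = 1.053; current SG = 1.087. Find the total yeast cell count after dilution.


V_w = V·((SG_c−1)/(SG_t−1)−1);  °P = 259 − 259/SG_t;  cells = rate·(V+V_w)·°P
V_w = 24.3·((1.087−1)/(1.053−1)−1) = 15.5887
V_final = 24.3 + 15.5887 = 39.8887
°P = 259 − 259/1.053 = 13.0361
cells = 0.75·39.8887·13.0361

389.9942 billion cells


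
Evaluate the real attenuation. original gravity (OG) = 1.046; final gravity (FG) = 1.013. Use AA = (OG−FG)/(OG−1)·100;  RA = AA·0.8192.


AA = (1.046 − 1.013)/(1.046 − 1)·100 = 71.7391
RA = 71.7391·0.8192

58.7687 %


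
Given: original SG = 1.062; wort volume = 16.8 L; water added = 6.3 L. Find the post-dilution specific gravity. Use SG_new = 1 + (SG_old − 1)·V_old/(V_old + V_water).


pts = (1.062 − 1)·1000·16.8/(16.8 + 6.3) = 45.0909
SG_new = 1 + 45.0909/1000

1.0451


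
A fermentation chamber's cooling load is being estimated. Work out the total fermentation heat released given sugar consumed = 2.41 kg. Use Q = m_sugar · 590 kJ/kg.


Q = 2.41 · 590

1421.9000 kJ


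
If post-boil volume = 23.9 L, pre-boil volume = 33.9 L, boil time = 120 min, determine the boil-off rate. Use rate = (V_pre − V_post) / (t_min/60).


rate = (33.9 − 23.9) / (120/60)

5.0000 L/hr


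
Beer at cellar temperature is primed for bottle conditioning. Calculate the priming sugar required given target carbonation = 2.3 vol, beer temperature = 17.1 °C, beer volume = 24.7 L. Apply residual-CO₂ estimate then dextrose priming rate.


residual = 14.695·(0.01821 + 0.09011·e^(−0.04·T));  sugar = (target − residual)·4.0·V
residual = 14.695·(0.01821 + 0.09011·e^(−0.04·17.1)) = 0.9358
sugar = (2.3 − 0.9358)·4.0·24.7

134.7866 g


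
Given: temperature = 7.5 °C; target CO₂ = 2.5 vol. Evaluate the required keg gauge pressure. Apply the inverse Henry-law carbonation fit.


psi = vols/(0.01821 + 0.09011·e^(−0.04·T)) − 14.695
psi = 2.5/(0.01821 + 0.09011·e^(−0.04·7.5)) − 14.695

14.7288 psi


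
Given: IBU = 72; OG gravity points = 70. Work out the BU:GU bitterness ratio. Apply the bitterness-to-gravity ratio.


BU:GU = IBU / OG_points
BU:GU = 72 / 70

1.0286


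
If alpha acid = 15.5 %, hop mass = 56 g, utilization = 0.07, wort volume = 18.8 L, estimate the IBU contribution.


IBU = (α/100)·mass·U·1000 / V
IBU = (15.5/100)·56·0.07·1000 / 18.8

32.3191 IBU


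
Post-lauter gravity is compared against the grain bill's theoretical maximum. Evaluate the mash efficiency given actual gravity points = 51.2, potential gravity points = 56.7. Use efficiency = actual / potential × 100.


efficiency = 51.2 / 56.7 × 100

90.2998 %


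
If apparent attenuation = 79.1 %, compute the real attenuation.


RA = AA · 0.8192
RA = 79.1 · 0.8192

64.7987 %


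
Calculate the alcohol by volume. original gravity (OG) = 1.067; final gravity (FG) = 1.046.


ABV = (OG − FG) · 131.25
ABV = (1.067 − 1.046) · 131.25

2.7562 % ABV


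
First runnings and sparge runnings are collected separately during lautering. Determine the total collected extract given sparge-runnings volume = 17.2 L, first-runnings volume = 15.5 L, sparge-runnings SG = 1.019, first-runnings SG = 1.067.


total = Σ (SG_i − 1)·1000·V_i
first = (1.067 − 1)·1000·15.5 = 1038.5000
sparge = (1.019 − 1)·1000·17.2 = 326.8000
total = 1038.5000 + 326.8000

1365.3000 gravity·L


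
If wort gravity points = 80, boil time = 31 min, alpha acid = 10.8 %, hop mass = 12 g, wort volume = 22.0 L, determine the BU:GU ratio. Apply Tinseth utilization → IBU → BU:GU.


U = 1.65·0.000125^(GP/1000)·(1−e^(−0.04t))/4.15;  IBU = (α/100)·m·U·1000/V;  BU:GU = IBU/GP
U = 1.65·0.000125^(80/1000)·(1−e^(−0.04·31))/4.15 = 0.1377
IBU = (10.8/100)·12·0.1377·1000/22.0 = 8.1097
BU:GU = 8.1097/80

0.1014


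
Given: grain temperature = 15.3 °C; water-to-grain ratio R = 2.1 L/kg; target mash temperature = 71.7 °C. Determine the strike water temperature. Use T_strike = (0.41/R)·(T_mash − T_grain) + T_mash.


T_strike = (0.41/2.1)·(71.7 − 15.3) + 71.7

82.7114 °C


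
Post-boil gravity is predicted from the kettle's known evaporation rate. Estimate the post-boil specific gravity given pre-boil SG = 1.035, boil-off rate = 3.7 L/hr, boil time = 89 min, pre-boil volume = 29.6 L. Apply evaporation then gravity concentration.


V_post = V_pre − rate·(t/60);  SG_post = 1 + (SG_pre−1)·V_pre/V_post
V_post = 29.6 − 3.7·(89/60) = 24.1117
SG_post = 1 + (1.035 − 1)·29.6/24.1117

1.0430


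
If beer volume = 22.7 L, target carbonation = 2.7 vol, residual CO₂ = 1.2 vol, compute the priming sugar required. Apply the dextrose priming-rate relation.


sugar = (target − residual)·4.0·V
sugar = (2.7 − 1.2)·4.0·22.7

136.2000 g


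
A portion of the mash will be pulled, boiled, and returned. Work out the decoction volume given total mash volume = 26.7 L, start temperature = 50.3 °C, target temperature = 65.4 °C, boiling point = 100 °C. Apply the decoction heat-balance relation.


V_dec = V_total·(T_target − T_start)/(T_boil − T_start)
V_dec = 26.7·(65.4 − 50.3)/(100 − 50.3)

8.1121 L


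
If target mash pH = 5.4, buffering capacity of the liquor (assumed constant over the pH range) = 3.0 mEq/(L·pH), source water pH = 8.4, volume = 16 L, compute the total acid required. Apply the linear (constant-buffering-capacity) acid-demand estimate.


acid = buffering capacity · (pH_source − pH_target) · V
acid = 3.0 · (8.4 − 5.4) · 16

144.0000 mEq


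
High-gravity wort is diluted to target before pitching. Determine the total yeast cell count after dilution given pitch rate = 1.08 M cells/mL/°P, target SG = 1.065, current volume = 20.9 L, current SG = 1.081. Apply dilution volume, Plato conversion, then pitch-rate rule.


V_w = V·((SG_c−1)/(SG_t−1)−1);  °P = 259 − 259/SG_t;  cells = rate·(V+V_w)·°P
V_w = 20.9·((1.081−1)/(1.065−1)−1) = 5.1446
V_final = 20.9 + 5.1446 = 26.0446
°P = 259 − 259/1.065 = 15.8075
cells = 1.08·26.0446·15.8075

444.6366 billion cells


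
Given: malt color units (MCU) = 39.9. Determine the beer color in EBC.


SRM = 1.4922·MCU^0.6859;  EBC = SRM·1.97
SRM = 1.4922·39.9^0.6859 = 18.7040
EBC = 18.7040·1.97

36.8469 EBC


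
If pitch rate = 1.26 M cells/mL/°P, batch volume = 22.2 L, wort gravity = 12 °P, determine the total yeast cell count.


cells (billions) = rate · V_L · °P
cells = 1.26 · 22.2 · 12

335.6640 billion cells


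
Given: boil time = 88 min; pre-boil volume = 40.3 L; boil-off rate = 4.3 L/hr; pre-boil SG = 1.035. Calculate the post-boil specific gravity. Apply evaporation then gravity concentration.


V_post = V_pre − rate·(t/60);  SG_post = 1 + (SG_pre−1)·V_pre/V_post
V_post = 40.3 − 4.3·(88/60) = 33.9933
SG_post = 1 + (1.035 − 1)·40.3/33.9933

1.0415


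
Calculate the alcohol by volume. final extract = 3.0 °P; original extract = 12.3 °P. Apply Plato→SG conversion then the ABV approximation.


SG = 259/(259 − P);  ABV = (OG − FG)·131.25
OG = 259/(259 − 12.3) = 1.0499
FG = 259/(259 − 3.0) = 1.0117
ABV = (1.0499 − 1.0117)·131.25

5.0058 % ABV


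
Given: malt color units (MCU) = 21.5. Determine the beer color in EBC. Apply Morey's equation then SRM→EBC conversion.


SRM = 1.4922·MCU^0.6859;  EBC = SRM·1.97
SRM = 1.4922·21.5^0.6859 = 12.2390
EBC = 12.2390·1.97

24.1109 EBC


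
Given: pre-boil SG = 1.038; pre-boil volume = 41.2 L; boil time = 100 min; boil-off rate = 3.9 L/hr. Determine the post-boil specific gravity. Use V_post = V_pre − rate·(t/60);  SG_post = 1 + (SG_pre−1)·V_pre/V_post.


V_post = 41.2 − 3.9·(100/60) = 34.7000
SG_post = 1 + (1.038 − 1)·41.2/34.7000

1.0451


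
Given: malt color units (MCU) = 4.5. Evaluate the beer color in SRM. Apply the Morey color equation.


SRM = 1.4922 · MCU^0.6859
SRM = 1.4922 · 4.5^0.6859

4.1866 SRM


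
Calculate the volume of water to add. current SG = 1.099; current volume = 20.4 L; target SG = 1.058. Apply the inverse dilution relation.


V_water = V·((SG_curr − 1)/(SG_target − 1) − 1)
V_water = 20.4·((1.099 − 1)/(1.058 − 1) − 1)

14.4207 L


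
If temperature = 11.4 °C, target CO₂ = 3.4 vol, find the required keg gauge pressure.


psi = vols/(0.01821 + 0.09011·e^(−0.04·T)) − 14.695
psi = 3.4/(0.01821 + 0.09011·e^(−0.04·11.4)) − 14.695

30.4440 psi


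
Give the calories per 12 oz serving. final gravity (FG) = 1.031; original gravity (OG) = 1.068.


ABW = (OG−FG)·131.25·0.79/FG;  °P = 259 − 259/SG (for OG→OE and FG→AE);  RE = 0.1808·OE + 0.8192·AE;  Cal = (6.9·ABW + 4·(RE−0.1))·FG·3.55
ABW = (1.068 − 1.031)·131.25·0.79/1.031 = 3.7211
OE = 259 − 259/1.068 = 16.4906 °P
AE = 259 − 259/1.031 = 7.7876 °P
RE = 0.1808·16.4906 + 0.8192·7.7876 = 9.3611 °P
Cal = (6.9·3.7211 + 4·(9.3611−0.1))·1.031·3.55

229.5578 kcal


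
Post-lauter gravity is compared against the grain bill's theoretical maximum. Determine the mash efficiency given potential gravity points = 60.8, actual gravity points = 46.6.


efficiency = actual / potential × 100
efficiency = 46.6 / 60.8 × 100

76.6447 %


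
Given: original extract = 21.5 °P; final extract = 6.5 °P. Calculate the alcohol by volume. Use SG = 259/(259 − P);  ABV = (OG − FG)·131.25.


OG = 259/(259 − 21.5) = 1.0905
FG = 259/(259 − 6.5) = 1.0257
ABV = (1.0905 − 1.0257)·131.25

8.5029 % ABV


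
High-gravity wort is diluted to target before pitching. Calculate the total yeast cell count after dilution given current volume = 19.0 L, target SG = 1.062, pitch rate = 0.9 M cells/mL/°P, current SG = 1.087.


V_w = V·((SG_c−1)/(SG_t−1)−1);  °P = 259 − 259/SG_t;  cells = rate·(V+V_w)·°P
V_w = 19.0·((1.087−1)/(1.062−1)−1) = 7.6613
V_final = 19.0 + 7.6613 = 26.6613
°P = 259 − 259/1.062 = 15.1205
cells = 0.9·26.6613·15.1205

362.8195 billion cells


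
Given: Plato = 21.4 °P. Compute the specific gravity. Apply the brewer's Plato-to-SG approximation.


SG = 259/(259 − P)
SG = 259/(259 − 21.4)

1.0901


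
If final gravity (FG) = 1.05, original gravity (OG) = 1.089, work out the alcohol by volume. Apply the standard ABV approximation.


ABV = (OG − FG) · 131.25
ABV = (1.089 − 1.05) · 131.25

5.1187 % ABV


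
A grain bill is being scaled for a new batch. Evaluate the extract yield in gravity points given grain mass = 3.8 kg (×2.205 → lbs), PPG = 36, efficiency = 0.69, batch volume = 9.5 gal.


points = lbs × PPG × eff / vol
lbs = 3.8 × 2.205 = 8.3790
points = 8.3790 × 36 × 0.69 / 9.5

21.9089 points


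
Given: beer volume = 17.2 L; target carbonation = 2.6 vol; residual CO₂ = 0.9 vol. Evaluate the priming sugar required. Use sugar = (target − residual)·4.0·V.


sugar = (2.6 − 0.9)·4.0·17.2

116.9600 g


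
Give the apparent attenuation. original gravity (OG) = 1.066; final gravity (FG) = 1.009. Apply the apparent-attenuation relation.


AA = (OG − FG)/(OG − 1) · 100
AA = (1.066 − 1.009)/(1.066 − 1) · 100

86.3636 %


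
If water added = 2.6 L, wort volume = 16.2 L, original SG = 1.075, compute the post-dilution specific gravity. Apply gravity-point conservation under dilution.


SG_new = 1 + (SG_old − 1)·V_old/(V_old + V_water)
pts = (1.075 − 1)·1000·16.2/(16.2 + 2.6) = 64.6277
SG_new = 1 + 64.6277/1000

1.0646


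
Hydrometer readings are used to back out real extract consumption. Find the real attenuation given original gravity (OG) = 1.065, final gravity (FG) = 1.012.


AA = (OG−FG)/(OG−1)·100;  RA = AA·0.8192
AA = (1.065 − 1.012)/(1.065 − 1)·100 = 81.5385
RA = 81.5385·0.8192

66.7963 %


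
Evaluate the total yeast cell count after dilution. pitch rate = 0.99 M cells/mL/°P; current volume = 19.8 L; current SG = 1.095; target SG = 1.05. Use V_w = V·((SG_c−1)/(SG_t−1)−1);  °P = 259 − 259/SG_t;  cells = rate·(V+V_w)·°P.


V_w = 19.8·((1.095−1)/(1.05−1)−1) = 17.8200
V_final = 19.8 + 17.8200 = 37.6200
°P = 259 − 259/1.05 = 12.3333
cells = 0.99·37.6200·12.3333

459.3402 billion cells
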